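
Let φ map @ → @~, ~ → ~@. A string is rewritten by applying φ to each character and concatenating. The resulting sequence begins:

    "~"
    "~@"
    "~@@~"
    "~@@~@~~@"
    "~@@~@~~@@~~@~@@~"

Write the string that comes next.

Rewriting the 16 symbols of ~@@~@~~@@~~@~@@~ one by one yields ~@ @~ @~ ~@ @~ ~@ ~@ @~ @~ ~@ ~@ @~ ~@ @~ @~ ~@; concatenated:

~@@~@~~@@~~@~@@~@~~@~@@~~@@~@~~@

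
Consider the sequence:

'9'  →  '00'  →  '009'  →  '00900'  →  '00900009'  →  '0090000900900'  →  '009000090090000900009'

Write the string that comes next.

0090000900900009000090090000900900

From term 3 onward, concatenate the last term with the second-to-last: 00·9 = 009, 009·00 = 00900, …
The next term joins 009000090090000900009 and 0090000900900.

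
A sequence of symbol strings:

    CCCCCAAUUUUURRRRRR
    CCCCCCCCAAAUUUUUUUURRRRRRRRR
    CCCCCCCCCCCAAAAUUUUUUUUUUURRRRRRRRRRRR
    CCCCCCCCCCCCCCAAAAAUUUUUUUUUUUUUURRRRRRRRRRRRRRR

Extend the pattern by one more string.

Reading off run lengths: C runs 5, 8, 11, 14; A runs 2, 3, 4, 5; U runs 5, 8, 11, 14; R runs 6, 9, 12, 15 — each is linear in n (n = 1, 2, …).
At n = 5 the blocks have lengths 17, 6, 17, 18.

CCCCCCCCCCCCCCCCCAAAAAAUUUUUUUUUUUUUUUUURRRRRRRRRRRRRRRRRR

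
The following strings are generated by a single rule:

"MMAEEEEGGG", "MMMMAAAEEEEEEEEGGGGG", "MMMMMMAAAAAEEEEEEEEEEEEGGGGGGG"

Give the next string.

Each string has the form M^{2n} A^{2n-1} E^{4n} G^{2n+1} (n = 1, 2, …).
For the next term, n = 4, so the run lengths are 8, 7, 16, 9.

MMMMMMMMAAAAAAAEEEEEEEEEEEEEEEEGGGGGGGGG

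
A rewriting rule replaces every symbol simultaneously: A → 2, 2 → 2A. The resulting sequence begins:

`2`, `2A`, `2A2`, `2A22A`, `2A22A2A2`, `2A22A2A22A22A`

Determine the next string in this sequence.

Applying the rule to each of the 13 symbols of 2A22A2A22A22A gives the pieces 2A 2 2A 2A 2 2A 2 2A 2A 2 2A 2A 2, which concatenate to the answer.

2A22A2A22A22A2A22A2A2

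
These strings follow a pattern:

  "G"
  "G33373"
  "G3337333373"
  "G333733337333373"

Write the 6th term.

G3337333373333733337333373

Each term is the previous one with 33373 appended.
From G333733337333373, 2 further steps: G333733337333373 → G33373333733337333373 → (answer).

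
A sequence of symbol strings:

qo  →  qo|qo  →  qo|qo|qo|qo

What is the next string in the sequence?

qo|qo|qo|qo|qo|qo|qo|qo

s(k+1) = s(k)·|·s(k) — each term doubles the last with '|' between the halves.
One more doubling of qo|qo|qo|qo gives the answer.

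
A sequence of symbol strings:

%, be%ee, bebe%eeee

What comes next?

bebebe%eeeeee

Every step adds be to the front and ee to the end of the previous string.
One more step from bebe%eeee gives the answer.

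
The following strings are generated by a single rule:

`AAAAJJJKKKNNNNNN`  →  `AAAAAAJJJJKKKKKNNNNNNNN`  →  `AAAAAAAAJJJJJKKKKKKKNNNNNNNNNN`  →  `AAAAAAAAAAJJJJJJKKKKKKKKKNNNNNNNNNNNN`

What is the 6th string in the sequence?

Reading off run lengths: A runs 4, 6, 8, 10; J runs 3, 4, 5, 6; K runs 3, 5, 7, 9; N runs 6, 8, 10, 12 — each is linear in n, where the shown terms are n = 2, 3, 4, 5.
Setting n = 7 gives 14, 8, 13, 16 characters in each block.

AAAAAAAAAAAAAAJJJJJJJJKKKKKKKKKKKKKNNNNNNNNNNNNNNNN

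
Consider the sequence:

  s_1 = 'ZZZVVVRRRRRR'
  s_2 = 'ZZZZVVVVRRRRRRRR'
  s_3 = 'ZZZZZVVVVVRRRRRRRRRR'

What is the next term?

ZZZZZZVVVVVVRRRRRRRRRRRR

Each string has the form Z^{n} V^{n} R^{2n}, where the shown terms are n = 3, 4, 5.
For the next term, n = 6, so the run lengths are 6, 6, 12.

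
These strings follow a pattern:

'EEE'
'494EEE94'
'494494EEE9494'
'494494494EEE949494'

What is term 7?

494494494494494494EEE949494949494

Each term wraps the previous one in 494 on the left and 94 on the right.
From 494494494EEE949494, 3 further steps: 494494494EEE949494 → 494494494494EEE94949494 → 494494494494494EEE9494949494 → (answer).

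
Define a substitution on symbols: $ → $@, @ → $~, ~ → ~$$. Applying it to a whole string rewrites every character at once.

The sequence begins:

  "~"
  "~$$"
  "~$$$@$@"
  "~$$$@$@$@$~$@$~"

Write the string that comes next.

Applying the rule to each of the 15 symbols of ~$$$@$@$@$~$@$~ gives the pieces ~$$ $@ $@ $@ $~ $@ $~ $@ $~ $@ ~$$ $@ $~ $@ ~$$, which concatenate to the answer.

~$$$@$@$@$~$@$~$@$~$@~$$$@$~$@~$$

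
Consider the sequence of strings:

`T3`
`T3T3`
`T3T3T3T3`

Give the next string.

T3T3T3T3T3T3T3T3

Each string is two copies of the previous one concatenated.
One more doubling of T3T3T3T3 gives the answer.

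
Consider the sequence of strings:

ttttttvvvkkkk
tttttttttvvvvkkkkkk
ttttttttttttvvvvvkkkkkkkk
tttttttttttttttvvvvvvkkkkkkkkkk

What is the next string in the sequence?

ttttttttttttttttttvvvvvvvkkkkkkkkkkkk

Term n consists of 3n+3 t's, followed by n+2 v's, followed by 2n+2 k's (n = 1, 2, …).
Setting n = 5 gives 18, 7, 12 characters in each block.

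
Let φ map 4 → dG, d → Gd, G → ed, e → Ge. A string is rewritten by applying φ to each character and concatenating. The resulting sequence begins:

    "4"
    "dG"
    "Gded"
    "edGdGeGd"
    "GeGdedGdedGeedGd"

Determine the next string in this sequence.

Rewriting the 16 symbols of GeGdedGdedGeedGd one by one yields ed Ge ed Gd Ge Gd ed Gd Ge Gd ed Ge Ge Gd ed Gd; concatenated:

edGeedGdGeGdedGdGeGdedGeGeGdedGd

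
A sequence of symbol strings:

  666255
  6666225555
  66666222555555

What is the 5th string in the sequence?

The n-th term is n+2 6's then n 2's then 2n 5's (n = 1, 2, …).
Setting n = 5 gives 7, 5, 10 characters in each block.

6666666222225555555555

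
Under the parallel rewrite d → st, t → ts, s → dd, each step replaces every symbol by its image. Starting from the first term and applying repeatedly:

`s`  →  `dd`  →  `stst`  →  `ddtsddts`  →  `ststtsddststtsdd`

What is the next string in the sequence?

Applying the rule to each of the 16 symbols of ststtsddststtsdd gives the pieces dd ts dd ts ts dd st st dd ts dd ts ts dd st st, which concatenate to the answer.

ddtsddtstsddststddtsddtstsddstst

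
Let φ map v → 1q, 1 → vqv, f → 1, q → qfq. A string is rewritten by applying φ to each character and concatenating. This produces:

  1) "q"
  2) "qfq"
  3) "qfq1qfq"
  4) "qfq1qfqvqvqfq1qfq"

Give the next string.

φ(qfq1qfqvqvqfq1qfq) expands symbol-by-symbol to qfq 1 qfq vqv qfq 1 qfq 1q qfq 1q qfq 1 qfq vqv qfq 1 qfq; joining the 17 pieces gives the next term.

qfq1qfqvqvqfq1qfq1qqfq1qqfq1qfqvqvqfq1qfq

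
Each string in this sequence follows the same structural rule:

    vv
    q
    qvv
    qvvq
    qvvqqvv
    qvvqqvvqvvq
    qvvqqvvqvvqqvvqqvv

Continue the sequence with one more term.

Each term (from the third on) is the previous term followed by the one before it: term 3 = q·vv = qvv.
So term 8 is qvvqqvvqvvqqvvqqvv·qvvqqvvqvvq.

qvvqqvvqvvqqvvqqvvqvvqqvvqvvq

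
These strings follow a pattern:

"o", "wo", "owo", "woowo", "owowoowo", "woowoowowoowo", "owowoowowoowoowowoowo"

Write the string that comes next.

woowoowowoowoowowoowowoowoowowoowo

From term 3 onward, concatenate the second-to-last term with the last: o·wo = owo, wo·owo = woowo, …
The next term joins woowoowowoowo and owowoowowoowoowowoowo.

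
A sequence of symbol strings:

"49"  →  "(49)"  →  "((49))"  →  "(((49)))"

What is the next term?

((((49))))

Every step adds ( to the front and ) to the end of the previous string.
One more step from (((49))) gives the answer.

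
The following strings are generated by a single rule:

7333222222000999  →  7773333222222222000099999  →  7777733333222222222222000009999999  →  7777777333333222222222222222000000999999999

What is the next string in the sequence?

7777777773333333222222222222222222000000099999999999

The n-th term is 2n-1 7's then n+2 3's then 3n+3 2's then n+2 0's then 2n+1 9's (n = 1, 2, …).
For the next term, n = 5, so the run lengths are 9, 7, 18, 7, 11.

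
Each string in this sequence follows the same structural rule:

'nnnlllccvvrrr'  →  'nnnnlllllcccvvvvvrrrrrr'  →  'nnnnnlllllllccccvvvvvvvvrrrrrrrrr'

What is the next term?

The n-th term is n+2 n's then 2n+1 l's then n+1 c's then 3n-1 v's then 3n r's (n = 1, 2, …).
Setting n = 4 gives 6, 9, 5, 11, 12 characters in each block.

nnnnnnlllllllllcccccvvvvvvvvvvvrrrrrrrrrrrr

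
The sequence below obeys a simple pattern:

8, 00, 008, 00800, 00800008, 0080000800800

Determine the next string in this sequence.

008000080080000800008

Each term (from the third on) is the previous term followed by the one before it: term 3 = 00·8 = 008.
So term 7 is 0080000800800·00800008.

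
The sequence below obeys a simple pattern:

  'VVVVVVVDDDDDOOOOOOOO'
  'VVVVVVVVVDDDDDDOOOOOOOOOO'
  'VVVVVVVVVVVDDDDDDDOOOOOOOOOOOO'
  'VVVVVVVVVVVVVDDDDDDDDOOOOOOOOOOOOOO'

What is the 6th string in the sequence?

Each string has the form V^{2n+1} D^{n+2} O^{2n+2}, where the shown terms are n = 3, 4, 5, 6.
At n = 8 the blocks have lengths 17, 10, 18.

VVVVVVVVVVVVVVVVVDDDDDDDDDDOOOOOOOOOOOOOOOOOO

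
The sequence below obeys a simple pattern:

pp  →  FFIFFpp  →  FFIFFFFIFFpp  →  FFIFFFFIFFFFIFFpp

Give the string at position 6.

The strings grow by a fixed prefix FFIFF each time.
From FFIFFFFIFFFFIFFpp, 2 further steps: FFIFFFFIFFFFIFFpp → FFIFFFFIFFFFIFFFFIFFpp → (answer).

FFIFFFFIFFFFIFFFFIFFFFIFFpp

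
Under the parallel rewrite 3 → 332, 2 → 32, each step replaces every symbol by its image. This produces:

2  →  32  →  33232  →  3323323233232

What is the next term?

Replace each of the 13 characters of 3323323233232 in place — 332 332 32 332 332 32 332 32 332 332 32 332 32 — and concatenate.

3323323233233232332323323323233232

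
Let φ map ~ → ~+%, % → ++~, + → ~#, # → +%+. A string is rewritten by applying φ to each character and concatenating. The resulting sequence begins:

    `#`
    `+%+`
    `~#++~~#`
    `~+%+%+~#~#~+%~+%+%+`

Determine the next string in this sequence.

Rewriting the 19 symbols of ~+%+%+~#~#~+%~+%+%+ one by one yields ~+% ~# ++~ ~# ++~ ~# ~+% +%+ ~+% +%+ ~+% ~# ++~ ~+% ~# ++~ ~# ++~ ~#; concatenated:

~+%~#++~~#++~~#~+%+%+~+%+%+~+%~#++~~+%~#++~~#++~~#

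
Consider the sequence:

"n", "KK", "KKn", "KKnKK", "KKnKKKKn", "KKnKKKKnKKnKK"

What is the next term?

From term 3 onward, concatenate the last term with the second-to-last: KK·n = KKn, KKn·KK = KKnKK, …
So term 7 is KKnKKKKnKKnKK·KKnKKKKn.

KKnKKKKnKKnKKKKnKKKKn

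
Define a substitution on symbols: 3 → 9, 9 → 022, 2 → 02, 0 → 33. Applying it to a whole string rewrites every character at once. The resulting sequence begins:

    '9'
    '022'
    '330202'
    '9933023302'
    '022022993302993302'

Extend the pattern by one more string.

Applying the rule to each of the 18 symbols of 022022993302993302 gives the pieces 33 02 02 33 02 02 022 022 9 9 33 02 022 022 9 9 33 02, which concatenate to the answer.

330202330202022022993302022022993302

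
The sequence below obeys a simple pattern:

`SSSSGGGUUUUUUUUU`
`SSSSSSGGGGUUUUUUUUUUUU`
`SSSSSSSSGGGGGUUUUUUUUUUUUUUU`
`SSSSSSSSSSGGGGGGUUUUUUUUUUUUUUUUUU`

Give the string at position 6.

SSSSSSSSSSSSSSGGGGGGGGUUUUUUUUUUUUUUUUUUUUUUUU

Term n consists of 2n-2 S's, followed by n G's, followed by 3n U's, where the shown terms are n = 3, 4, 5, 6.
At n = 8 the blocks have lengths 14, 8, 24.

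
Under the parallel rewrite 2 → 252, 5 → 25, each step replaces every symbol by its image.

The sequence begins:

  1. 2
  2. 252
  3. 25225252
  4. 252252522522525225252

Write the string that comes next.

2522525225225252252522522525225225252252522522525225252

Replace each of the 21 characters of 252252522522525225252 in place — 252 25 252 252 25 252 25 252 252 25 252 252 25 252 25 252 252 25 252 25 252 — and concatenate.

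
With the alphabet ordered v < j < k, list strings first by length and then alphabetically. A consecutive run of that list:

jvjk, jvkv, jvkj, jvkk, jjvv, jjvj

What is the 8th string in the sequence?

jjjv

Stepping forward 2 times from jjvj: jjvj → jjvk, then the target.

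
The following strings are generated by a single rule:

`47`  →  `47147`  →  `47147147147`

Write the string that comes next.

47147147147147147147147

s(k+1) = s(k)·1·s(k) — each term doubles the last with '1' between the halves.
One more doubling of 47147147147 gives the answer.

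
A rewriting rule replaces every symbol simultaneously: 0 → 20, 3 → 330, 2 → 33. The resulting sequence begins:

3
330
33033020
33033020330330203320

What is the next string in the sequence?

Replace each of the 20 characters of 33033020330330203320 in place — 330 330 20 330 330 20 33 20 330 330 20 330 330 20 33 20 330 330 33 20 — and concatenate.

33033020330330203320330330203303302033203303303320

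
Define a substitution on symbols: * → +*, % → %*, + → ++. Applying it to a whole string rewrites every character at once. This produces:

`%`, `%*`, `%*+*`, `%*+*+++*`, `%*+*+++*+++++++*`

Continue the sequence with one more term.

Replace each of the 16 characters of %*+*+++*+++++++* in place — %* +* ++ +* ++ ++ ++ +* ++ ++ ++ ++ ++ ++ ++ +* — and concatenate.

%*+*+++*+++++++*+++++++++++++++*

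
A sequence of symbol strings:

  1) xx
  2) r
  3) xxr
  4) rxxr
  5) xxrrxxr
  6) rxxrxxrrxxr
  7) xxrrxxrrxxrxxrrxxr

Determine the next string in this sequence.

From term 3 onward, concatenate the second-to-last term with the last: xx·r = xxr, r·xxr = rxxr, …
The next term joins rxxrxxrrxxr and xxrrxxrrxxrxxrrxxr.

rxxrxxrrxxrxxrrxxrrxxrxxrrxxr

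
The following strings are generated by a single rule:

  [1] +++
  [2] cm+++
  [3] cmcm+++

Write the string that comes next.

cmcmcm+++

Each term is the previous one with cm prepended.
So the next term is cm·cmcm+++.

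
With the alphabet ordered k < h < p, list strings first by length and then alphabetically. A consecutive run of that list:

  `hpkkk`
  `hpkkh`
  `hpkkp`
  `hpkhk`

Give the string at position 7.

hpkpk

Stepping forward 3 times from hpkhk: hpkhk → hpkhh → hpkhp, then the target.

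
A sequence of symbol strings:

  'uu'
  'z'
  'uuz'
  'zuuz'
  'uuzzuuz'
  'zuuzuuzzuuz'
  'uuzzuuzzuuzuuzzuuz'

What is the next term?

zuuzuuzzuuzuuzzuuzzuuzuuzzuuz

Each term (from the third on) is the two preceding terms concatenated in order: term 3 = uu·z = uuz.
Continuing: zuuzuuzzuuz · uuzzuuzzuuzuuzzuuz gives term 8.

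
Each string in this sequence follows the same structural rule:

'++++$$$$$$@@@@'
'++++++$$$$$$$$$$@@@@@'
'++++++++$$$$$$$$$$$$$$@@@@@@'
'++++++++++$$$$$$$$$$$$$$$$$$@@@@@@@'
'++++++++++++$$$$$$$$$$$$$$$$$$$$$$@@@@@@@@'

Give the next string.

Term n consists of 2n +'s, followed by 4n-2 $'s, followed by n+2 @'s, where the shown terms are n = 2, 3, 4, 5, 6.
At n = 7 the blocks have lengths 14, 26, 9.

++++++++++++++$$$$$$$$$$$$$$$$$$$$$$$$$$@@@@@@@@@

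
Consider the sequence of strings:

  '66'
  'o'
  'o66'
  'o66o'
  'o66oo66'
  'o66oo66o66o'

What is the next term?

From term 3 onward, concatenate the last term with the second-to-last: o·66 = o66, o66·o = o66o, …
Continuing: o66oo66o66o · o66oo66 gives term 7.

o66oo66o66oo66oo66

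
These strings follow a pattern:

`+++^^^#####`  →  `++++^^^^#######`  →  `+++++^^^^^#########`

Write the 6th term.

++++++++^^^^^^^^###############

Term n consists of n+1 +'s, followed by n+1 ^'s, followed by 2n+1 #'s, where the shown terms are n = 2, 3, 4.
For term 6, n = 7, so the run lengths are 8, 8, 15.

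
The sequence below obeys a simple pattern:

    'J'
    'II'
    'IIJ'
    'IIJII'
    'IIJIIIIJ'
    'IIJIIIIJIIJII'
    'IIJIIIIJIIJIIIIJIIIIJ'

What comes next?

IIJIIIIJIIJIIIIJIIIIJIIJIIIIJIIJII

From term 3 onward, concatenate the last term with the second-to-last: II·J = IIJ, IIJ·II = IIJII, …
The next term joins IIJIIIIJIIJIIIIJIIIIJ and IIJIIIIJIIJII.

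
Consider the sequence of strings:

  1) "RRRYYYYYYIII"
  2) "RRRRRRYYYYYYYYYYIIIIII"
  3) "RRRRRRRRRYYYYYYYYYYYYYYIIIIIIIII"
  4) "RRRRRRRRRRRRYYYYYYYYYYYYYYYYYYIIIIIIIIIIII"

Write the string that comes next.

The n-th term is 3n R's then 4n+2 Y's then 3n I's (n = 1, 2, …).
For the next term, n = 5, so the run lengths are 15, 22, 15.

RRRRRRRRRRRRRRRYYYYYYYYYYYYYYYYYYYYYYIIIIIIIIIIIIIII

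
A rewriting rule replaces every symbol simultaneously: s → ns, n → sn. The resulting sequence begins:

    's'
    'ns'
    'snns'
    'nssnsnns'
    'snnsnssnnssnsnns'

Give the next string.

Replace each of the 16 characters of snnsnssnnssnsnns in place — ns sn sn ns sn ns ns sn sn ns ns sn ns sn sn ns — and concatenate.

nssnsnnssnnsnssnsnnsnssnnssnsnns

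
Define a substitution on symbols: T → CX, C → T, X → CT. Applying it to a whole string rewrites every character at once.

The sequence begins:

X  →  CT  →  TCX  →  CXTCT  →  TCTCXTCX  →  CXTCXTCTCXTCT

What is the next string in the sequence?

φ(CXTCXTCTCXTCT) expands symbol-by-symbol to T CT CX T CT CX T CX T CT CX T CX; joining the 13 pieces gives the next term.

TCTCXTCTCXTCXTCTCXTCX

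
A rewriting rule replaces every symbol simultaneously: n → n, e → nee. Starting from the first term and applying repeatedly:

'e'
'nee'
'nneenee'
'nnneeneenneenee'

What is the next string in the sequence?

Applying the rule to each of the 15 symbols of nnneeneenneenee gives the pieces n n n nee nee n nee nee n n nee nee n nee nee, which concatenate to the answer.

nnnneeneenneeneennneeneenneenee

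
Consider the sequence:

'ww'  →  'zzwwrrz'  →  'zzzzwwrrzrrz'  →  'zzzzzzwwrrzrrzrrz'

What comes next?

Every step adds zz to the front and rrz to the end of the previous string.
Applying this once more to zzzzzzwwrrzrrzrrz:

zzzzzzzzwwrrzrrzrrzrrz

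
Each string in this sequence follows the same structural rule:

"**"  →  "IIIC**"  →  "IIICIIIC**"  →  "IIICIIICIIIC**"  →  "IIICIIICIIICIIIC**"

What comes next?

Each term is the previous one with IIIC prepended.
One more step from IIICIIICIIICIIIC** gives the answer.

IIICIIICIIICIIICIIIC**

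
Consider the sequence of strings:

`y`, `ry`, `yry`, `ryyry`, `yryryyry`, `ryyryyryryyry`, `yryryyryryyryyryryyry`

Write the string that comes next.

This is a Fibonacci-style word recurrence s(k) = s(k−2)·s(k−1): e.g. y·ry = yry.
The next term joins ryyryyryryyry and yryryyryryyryyryryyry.

ryyryyryryyryyryryyryryyryyryryyry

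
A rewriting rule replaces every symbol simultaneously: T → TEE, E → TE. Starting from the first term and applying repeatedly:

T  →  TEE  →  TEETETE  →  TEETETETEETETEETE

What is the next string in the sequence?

Rewriting the 17 symbols of TEETETETEETETEETE one by one yields TEE TE TE TEE TE TEE TE TEE TE TE TEE TE TEE TE TE TEE TE; concatenated:

TEETETETEETETEETETEETETETEETETEETETETEETE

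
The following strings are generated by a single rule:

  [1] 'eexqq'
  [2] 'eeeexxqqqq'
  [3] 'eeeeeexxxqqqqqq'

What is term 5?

eeeeeeeeeexxxxxqqqqqqqqqq

Term n consists of 2n e's, followed by n x's, followed by 2n q's (n = 1, 2, …).
At n = 5 the blocks have lengths 10, 5, 10.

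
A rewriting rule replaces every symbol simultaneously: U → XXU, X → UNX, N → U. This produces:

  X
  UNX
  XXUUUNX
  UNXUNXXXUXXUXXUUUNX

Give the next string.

Applying the rule to each of the 19 symbols of UNXUNXXXUXXUXXUUUNX gives the pieces XXU U UNX XXU U UNX UNX UNX XXU UNX UNX XXU UNX UNX XXU XXU XXU U UNX, which concatenate to the answer.

XXUUUNXXXUUUNXUNXUNXXXUUNXUNXXXUUNXUNXXXUXXUXXUUUNX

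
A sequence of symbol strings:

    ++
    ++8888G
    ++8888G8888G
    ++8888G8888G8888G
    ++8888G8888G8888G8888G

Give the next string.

Every step adds 8888G to the end: s(k+1) = s(k)·8888G.
Applying this once more to ++8888G8888G8888G8888G:

++8888G8888G8888G8888G8888G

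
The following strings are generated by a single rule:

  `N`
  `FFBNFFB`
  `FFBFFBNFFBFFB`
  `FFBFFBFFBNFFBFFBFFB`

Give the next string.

FFBFFBFFBFFBNFFBFFBFFBFFB

Every step adds FFB to the front and FFB to the end of the previous string.
So the next term is FFB·FFBFFBFFBNFFBFFBFFB·FFB.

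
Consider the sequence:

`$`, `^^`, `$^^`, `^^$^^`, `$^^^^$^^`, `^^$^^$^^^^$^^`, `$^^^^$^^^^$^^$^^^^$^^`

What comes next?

This is a Fibonacci-style word recurrence s(k) = s(k−2)·s(k−1): e.g. $·^^ = $^^.
Continuing: ^^$^^$^^^^$^^ · $^^^^$^^^^$^^$^^^^$^^ gives term 8.

^^$^^$^^^^$^^$^^^^$^^^^$^^$^^^^$^^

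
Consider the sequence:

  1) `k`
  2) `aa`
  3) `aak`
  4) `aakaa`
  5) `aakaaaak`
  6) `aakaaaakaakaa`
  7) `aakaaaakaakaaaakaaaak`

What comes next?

aakaaaakaakaaaakaaaakaakaaaakaakaa

From term 3 onward, concatenate the last term with the second-to-last: aa·k = aak, aak·aa = aakaa, …
The next term joins aakaaaakaakaaaakaaaak and aakaaaakaakaa.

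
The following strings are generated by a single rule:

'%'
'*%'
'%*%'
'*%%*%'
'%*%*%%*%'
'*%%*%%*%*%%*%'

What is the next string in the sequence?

%*%*%%*%*%%*%%*%*%%*%

Each term (from the third on) is the two preceding terms concatenated in order: term 3 = %·*% = %*%.
The next term joins %*%*%%*% and *%%*%%*%*%%*%.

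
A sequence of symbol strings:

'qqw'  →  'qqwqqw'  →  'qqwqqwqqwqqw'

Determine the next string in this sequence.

Every step duplicates the string.
Doubling qqwqqwqqwqqw:

qqwqqwqqwqqwqqwqqwqqwqqw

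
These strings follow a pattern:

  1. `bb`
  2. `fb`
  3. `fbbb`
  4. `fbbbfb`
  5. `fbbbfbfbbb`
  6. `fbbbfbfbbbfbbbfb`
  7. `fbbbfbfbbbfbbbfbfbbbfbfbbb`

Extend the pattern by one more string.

fbbbfbfbbbfbbbfbfbbbfbfbbbfbbbfbfbbbfbbbfb

This is a Fibonacci-style word recurrence s(k) = s(k−1)·s(k−2): e.g. fb·bb = fbbb.
So term 8 is fbbbfbfbbbfbbbfbfbbbfbfbbb·fbbbfbfbbbfbbbfb.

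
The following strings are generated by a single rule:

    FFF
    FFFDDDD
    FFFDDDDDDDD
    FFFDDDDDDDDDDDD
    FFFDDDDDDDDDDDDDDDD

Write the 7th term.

FFFDDDDDDDDDDDDDDDDDDDDDDDD

Every step adds DDDD to the end: s(k+1) = s(k)·DDDD.
From FFFDDDDDDDDDDDDDDDD, 2 further steps: FFFDDDDDDDDDDDDDDDD → FFFDDDDDDDDDDDDDDDDDDDD → (answer).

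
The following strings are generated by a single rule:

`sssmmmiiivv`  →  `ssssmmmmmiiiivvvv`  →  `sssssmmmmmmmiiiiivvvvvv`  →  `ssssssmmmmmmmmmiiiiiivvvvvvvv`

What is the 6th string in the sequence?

The n-th term is n+2 s's then 2n+1 m's then n+2 i's then 2n v's (n = 1, 2, …).
At n = 6 the blocks have lengths 8, 13, 8, 12.

ssssssssmmmmmmmmmmmmmiiiiiiiivvvvvvvvvvvv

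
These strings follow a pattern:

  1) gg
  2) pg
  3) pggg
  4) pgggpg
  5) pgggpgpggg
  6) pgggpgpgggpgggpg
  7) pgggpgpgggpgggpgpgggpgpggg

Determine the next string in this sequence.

Each term (from the third on) is the previous term followed by the one before it: term 3 = pg·gg = pggg.
So term 8 is pgggpgpgggpgggpgpgggpgpggg·pgggpgpgggpgggpg.

pgggpgpgggpgggpgpgggpgpgggpgggpgpgggpgggpg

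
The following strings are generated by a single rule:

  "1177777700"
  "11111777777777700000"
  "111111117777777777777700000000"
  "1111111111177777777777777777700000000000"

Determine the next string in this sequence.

Reading off run lengths: 1 runs 2, 5, 8, 11; 7 runs 6, 10, 14, 18; 0 runs 2, 5, 8, 11 — each is linear in n (n = 1, 2, …).
At n = 5 the blocks have lengths 14, 22, 14.

11111111111111777777777777777777777700000000000000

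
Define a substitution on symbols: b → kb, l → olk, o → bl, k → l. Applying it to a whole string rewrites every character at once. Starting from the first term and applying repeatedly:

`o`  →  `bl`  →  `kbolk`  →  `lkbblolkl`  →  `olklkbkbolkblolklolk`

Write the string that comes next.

Rewriting the 20 symbols of olklkbkbolkblolklolk one by one yields bl olk l olk l kb l kb bl olk l kb olk bl olk l olk bl olk l; concatenated:

blolklolklkblkbblolklkbolkblolklolkblolkl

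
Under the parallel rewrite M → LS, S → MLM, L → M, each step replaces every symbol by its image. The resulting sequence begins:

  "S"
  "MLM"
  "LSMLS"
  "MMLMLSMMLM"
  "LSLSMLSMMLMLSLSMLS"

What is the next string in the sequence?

MMLMMMLMLSMMLMLSLSMLSMMLMMMLMLSMMLM

Replace each of the 18 characters of LSLSMLSMMLMLSLSMLS in place — M MLM M MLM LS M MLM LS LS M LS M MLM M MLM LS M MLM — and concatenate.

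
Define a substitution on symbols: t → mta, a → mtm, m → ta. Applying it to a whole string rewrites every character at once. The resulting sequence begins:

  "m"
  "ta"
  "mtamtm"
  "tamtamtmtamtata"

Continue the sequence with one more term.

Rewriting the 15 symbols of tamtamtmtamtata one by one yields mta mtm ta mta mtm ta mta ta mta mtm ta mta mtm mta mtm; concatenated:

mtamtmtamtamtmtamtatamtamtmtamtamtmmtamtm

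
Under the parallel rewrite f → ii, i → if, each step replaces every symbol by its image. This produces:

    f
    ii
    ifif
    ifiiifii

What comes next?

Expanding ifiiifii: i→if, f→ii, i→if, i→if, i→if, f→ii, i→if, i→if. Concatenated: if ii if if if ii if if.

ifiiifififiiifif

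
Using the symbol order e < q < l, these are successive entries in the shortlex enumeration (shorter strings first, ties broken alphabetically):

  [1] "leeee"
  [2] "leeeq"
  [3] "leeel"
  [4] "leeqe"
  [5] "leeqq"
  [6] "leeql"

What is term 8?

Advancing 2 positions from leeql through leeql → leele reaches term 8.

leelq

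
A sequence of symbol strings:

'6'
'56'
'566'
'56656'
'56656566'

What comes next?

5665656656656

Each term (from the third on) is the previous term followed by the one before it: term 3 = 56·6 = 566.
Continuing: 56656566 · 56656 gives term 6.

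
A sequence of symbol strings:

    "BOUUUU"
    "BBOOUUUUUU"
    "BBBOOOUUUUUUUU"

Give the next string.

BBBBOOOOUUUUUUUUUU

Term n consists of n-1 B's, followed by n-1 O's, followed by 2n U's, where the shown terms are n = 2, 3, 4.
For the next term, n = 5, so the run lengths are 4, 4, 10.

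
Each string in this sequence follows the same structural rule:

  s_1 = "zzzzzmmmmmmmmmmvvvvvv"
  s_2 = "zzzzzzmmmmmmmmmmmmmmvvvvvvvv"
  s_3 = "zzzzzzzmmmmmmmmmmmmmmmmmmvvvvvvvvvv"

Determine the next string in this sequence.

zzzzzzzzmmmmmmmmmmmmmmmmmmmmmmvvvvvvvvvvvv

Term n consists of n+2 z's, followed by 4n-2 m's, followed by 2n v's, where the shown terms are n = 3, 4, 5.
For the next term, n = 6, so the run lengths are 8, 22, 12.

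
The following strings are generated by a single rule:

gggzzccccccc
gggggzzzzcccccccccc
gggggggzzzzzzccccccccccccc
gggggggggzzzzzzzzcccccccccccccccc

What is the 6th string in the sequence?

gggggggggggggzzzzzzzzzzzzcccccccccccccccccccccc

Reading off run lengths: g runs 3, 5, 7, 9; z runs 2, 4, 6, 8; c runs 7, 10, 13, 16 — each is linear in n, where the shown terms are n = 2, 3, 4, 5.
Setting n = 7 gives 13, 12, 22 characters in each block.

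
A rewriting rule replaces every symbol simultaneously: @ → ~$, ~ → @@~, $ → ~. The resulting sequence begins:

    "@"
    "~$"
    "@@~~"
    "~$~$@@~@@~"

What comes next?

Apply φ to ~$~$@@~@@~ symbol by symbol: ~→@@~, $→~, ~→@@~, $→~, @→~$, @→~$, ~→@@~, @→~$, @→~$, ~→@@~; joined: @@~ ~ @@~ ~ ~$ ~$ @@~ ~$ ~$ @@~.

@@~~@@~~~$~$@@~~$~$@@~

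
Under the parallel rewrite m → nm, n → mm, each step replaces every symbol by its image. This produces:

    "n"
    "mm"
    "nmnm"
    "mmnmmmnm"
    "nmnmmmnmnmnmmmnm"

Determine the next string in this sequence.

mmnmmmnmnmnmmmnmmmnmmmnmnmnmmmnm

Applying the rule to each of the 16 symbols of nmnmmmnmnmnmmmnm gives the pieces mm nm mm nm nm nm mm nm mm nm mm nm nm nm mm nm, which concatenate to the answer.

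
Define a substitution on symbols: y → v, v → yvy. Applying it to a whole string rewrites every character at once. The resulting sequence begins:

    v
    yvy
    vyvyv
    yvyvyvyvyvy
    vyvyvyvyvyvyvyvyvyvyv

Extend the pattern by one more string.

yvyvyvyvyvyvyvyvyvyvyvyvyvyvyvyvyvyvyvyvyvy

Replace each of the 21 characters of vyvyvyvyvyvyvyvyvyvyv in place — yvy v yvy v yvy v yvy v yvy v yvy v yvy v yvy v yvy v yvy v yvy — and concatenate.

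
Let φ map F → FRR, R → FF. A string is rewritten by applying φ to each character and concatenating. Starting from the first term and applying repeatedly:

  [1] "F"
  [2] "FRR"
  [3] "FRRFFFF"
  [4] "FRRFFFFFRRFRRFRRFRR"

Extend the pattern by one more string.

Applying the rule to each of the 19 symbols of FRRFFFFFRRFRRFRRFRR gives the pieces FRR FF FF FRR FRR FRR FRR FRR FF FF FRR FF FF FRR FF FF FRR FF FF, which concatenate to the answer.

FRRFFFFFRRFRRFRRFRRFRRFFFFFRRFFFFFRRFFFFFRRFFFF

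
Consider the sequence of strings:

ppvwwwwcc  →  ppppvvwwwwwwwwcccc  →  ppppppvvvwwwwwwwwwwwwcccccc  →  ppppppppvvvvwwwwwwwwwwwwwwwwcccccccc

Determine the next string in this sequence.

Each string has the form p^{2n} v^{n} w^{4n} c^{2n} (n = 1, 2, …).
For the next term, n = 5, so the run lengths are 10, 5, 20, 10.

ppppppppppvvvvvwwwwwwwwwwwwwwwwwwwwcccccccccc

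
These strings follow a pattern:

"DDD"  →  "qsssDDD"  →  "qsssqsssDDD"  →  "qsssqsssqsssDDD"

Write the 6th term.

The strings grow by a fixed prefix qsss each time.
From qsssqsssqsssDDD, 2 further steps: qsssqsssqsssDDD → qsssqsssqsssqsssDDD → (answer).

qsssqsssqsssqsssqsssDDD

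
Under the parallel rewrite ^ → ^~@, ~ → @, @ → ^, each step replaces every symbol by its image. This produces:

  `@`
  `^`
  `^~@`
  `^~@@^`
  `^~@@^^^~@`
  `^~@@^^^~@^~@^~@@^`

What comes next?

Applying the rule to each of the 17 symbols of ^~@@^^^~@^~@^~@@^ gives the pieces ^~@ @ ^ ^ ^~@ ^~@ ^~@ @ ^ ^~@ @ ^ ^~@ @ ^ ^ ^~@, which concatenate to the answer.

^~@@^^^~@^~@^~@@^^~@@^^~@@^^^~@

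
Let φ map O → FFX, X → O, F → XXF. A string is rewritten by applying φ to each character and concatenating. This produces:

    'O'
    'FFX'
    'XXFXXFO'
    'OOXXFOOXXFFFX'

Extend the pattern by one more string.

Replace each of the 13 characters of OOXXFOOXXFFFX in place — FFX FFX O O XXF FFX FFX O O XXF XXF XXF O — and concatenate.

FFXFFXOOXXFFFXFFXOOXXFXXFXXFO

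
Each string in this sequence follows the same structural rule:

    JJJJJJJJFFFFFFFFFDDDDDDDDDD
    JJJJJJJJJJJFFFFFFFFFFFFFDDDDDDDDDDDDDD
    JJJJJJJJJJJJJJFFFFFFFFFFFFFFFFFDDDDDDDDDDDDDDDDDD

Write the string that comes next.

Term n consists of 3n+2 J's, followed by 4n+1 F's, followed by 4n+2 D's, where the shown terms are n = 2, 3, 4.
Setting n = 5 gives 17, 21, 22 characters in each block.

JJJJJJJJJJJJJJJJJFFFFFFFFFFFFFFFFFFFFFDDDDDDDDDDDDDDDDDDDDDD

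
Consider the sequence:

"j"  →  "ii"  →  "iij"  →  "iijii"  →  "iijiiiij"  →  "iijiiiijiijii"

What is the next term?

From term 3 onward, concatenate the last term with the second-to-last: ii·j = iij, iij·ii = iijii, …
So term 7 is iijiiiijiijii·iijiiiij.

iijiiiijiijiiiijiiiij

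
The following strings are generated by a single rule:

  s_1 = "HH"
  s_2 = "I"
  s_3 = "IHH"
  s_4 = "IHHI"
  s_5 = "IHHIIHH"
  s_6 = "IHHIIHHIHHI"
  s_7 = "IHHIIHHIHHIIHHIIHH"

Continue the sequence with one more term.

This is a Fibonacci-style word recurrence s(k) = s(k−1)·s(k−2): e.g. I·HH = IHH.
The next term joins IHHIIHHIHHIIHHIIHH and IHHIIHHIHHI.

IHHIIHHIHHIIHHIIHHIHHIIHHIHHI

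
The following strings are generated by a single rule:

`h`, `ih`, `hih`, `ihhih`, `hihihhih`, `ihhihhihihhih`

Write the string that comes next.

hihihhihihhihhihihhih

Each term (from the third on) is the two preceding terms concatenated in order: term 3 = h·ih = hih.
So term 7 is hihihhih·ihhihhihihhih.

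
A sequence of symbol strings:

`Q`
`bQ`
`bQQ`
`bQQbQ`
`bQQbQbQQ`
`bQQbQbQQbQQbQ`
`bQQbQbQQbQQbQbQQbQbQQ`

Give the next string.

bQQbQbQQbQQbQbQQbQbQQbQQbQbQQbQQbQ

This is a Fibonacci-style word recurrence s(k) = s(k−1)·s(k−2): e.g. bQ·Q = bQQ.
Continuing: bQQbQbQQbQQbQbQQbQbQQ · bQQbQbQQbQQbQ gives term 8.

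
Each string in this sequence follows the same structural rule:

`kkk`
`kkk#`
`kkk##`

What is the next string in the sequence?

The strings grow by a fixed suffix # each time.
Applying this once more to kkk##:

kkk###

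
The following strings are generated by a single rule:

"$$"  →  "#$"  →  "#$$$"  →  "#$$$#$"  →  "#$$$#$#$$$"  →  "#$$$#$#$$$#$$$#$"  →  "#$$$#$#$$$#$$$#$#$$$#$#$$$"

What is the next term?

This is a Fibonacci-style word recurrence s(k) = s(k−1)·s(k−2): e.g. #$·$$ = #$$$.
The next term joins #$$$#$#$$$#$$$#$#$$$#$#$$$ and #$$$#$#$$$#$$$#$.

#$$$#$#$$$#$$$#$#$$$#$#$$$#$$$#$#$$$#$$$#$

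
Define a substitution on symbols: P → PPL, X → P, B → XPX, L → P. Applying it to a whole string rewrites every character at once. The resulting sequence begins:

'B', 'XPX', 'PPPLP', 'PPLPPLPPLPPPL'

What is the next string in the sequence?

φ(PPLPPLPPLPPPL) expands symbol-by-symbol to PPL PPL P PPL PPL P PPL PPL P PPL PPL PPL P; joining the 13 pieces gives the next term.

PPLPPLPPPLPPLPPPLPPLPPPLPPLPPLP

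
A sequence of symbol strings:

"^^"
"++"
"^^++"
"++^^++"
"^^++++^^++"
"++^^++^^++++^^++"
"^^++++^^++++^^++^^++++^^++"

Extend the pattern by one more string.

++^^++^^++++^^++^^++++^^++++^^++^^++++^^++

This is a Fibonacci-style word recurrence s(k) = s(k−2)·s(k−1): e.g. ^^·++ = ^^++.
The next term joins ++^^++^^++++^^++ and ^^++++^^++++^^++^^++++^^++.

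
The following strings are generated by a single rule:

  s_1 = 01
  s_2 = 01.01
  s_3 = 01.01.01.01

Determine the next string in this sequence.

01.01.01.01.01.01.01.01

Each string is two copies of the previous one joined by '.'.
One more doubling of 01.01.01.01 gives the answer.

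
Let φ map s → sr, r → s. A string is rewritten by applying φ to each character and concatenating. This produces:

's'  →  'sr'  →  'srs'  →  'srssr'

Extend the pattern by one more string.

Apply φ to srssr symbol by symbol: s→sr, r→s, s→sr, s→sr, r→s; joined: sr s sr sr s.

srssrsrs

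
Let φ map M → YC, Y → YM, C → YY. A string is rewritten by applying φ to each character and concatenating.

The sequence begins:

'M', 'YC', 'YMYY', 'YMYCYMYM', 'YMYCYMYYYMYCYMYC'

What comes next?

YMYCYMYYYMYCYMYMYMYCYMYYYMYCYMYY

Applying the rule to each of the 16 symbols of YMYCYMYYYMYCYMYC gives the pieces YM YC YM YY YM YC YM YM YM YC YM YY YM YC YM YY, which concatenate to the answer.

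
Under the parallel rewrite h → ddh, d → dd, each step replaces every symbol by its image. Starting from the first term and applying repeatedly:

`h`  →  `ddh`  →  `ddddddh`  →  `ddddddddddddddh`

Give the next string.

Rewriting the 15 symbols of ddddddddddddddh one by one yields dd dd dd dd dd dd dd dd dd dd dd dd dd dd ddh; concatenated:

ddddddddddddddddddddddddddddddh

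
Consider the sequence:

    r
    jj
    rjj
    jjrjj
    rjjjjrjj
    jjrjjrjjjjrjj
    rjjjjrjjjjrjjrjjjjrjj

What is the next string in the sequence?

This is a Fibonacci-style word recurrence s(k) = s(k−2)·s(k−1): e.g. r·jj = rjj.
The next term joins jjrjjrjjjjrjj and rjjjjrjjjjrjjrjjjjrjj.

jjrjjrjjjjrjjrjjjjrjjjjrjjrjjjjrjj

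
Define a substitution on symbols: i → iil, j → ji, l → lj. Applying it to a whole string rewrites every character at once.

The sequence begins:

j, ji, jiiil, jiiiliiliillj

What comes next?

φ(jiiiliiliillj) expands symbol-by-symbol to ji iil iil iil lj iil iil lj iil iil lj lj ji; joining the 13 pieces gives the next term.

jiiiliiliilljiiliilljiiliilljljji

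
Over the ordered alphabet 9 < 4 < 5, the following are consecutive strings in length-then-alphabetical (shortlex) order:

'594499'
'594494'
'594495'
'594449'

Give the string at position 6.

594445

Stepping forward 2 times from 594449: 594449 → 594444, then the target.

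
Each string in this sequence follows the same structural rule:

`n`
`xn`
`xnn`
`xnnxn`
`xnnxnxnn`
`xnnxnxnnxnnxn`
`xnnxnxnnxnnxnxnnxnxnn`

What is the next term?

From term 3 onward, concatenate the last term with the second-to-last: xn·n = xnn, xnn·xn = xnnxn, …
So term 8 is xnnxnxnnxnnxnxnnxnxnn·xnnxnxnnxnnxn.

xnnxnxnnxnnxnxnnxnxnnxnnxnxnnxnnxn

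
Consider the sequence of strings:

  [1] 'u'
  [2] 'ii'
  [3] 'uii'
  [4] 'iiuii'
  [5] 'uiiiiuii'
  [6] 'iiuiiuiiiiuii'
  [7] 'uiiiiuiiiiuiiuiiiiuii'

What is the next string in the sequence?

This is a Fibonacci-style word recurrence s(k) = s(k−2)·s(k−1): e.g. u·ii = uii.
The next term joins iiuiiuiiiiuii and uiiiiuiiiiuiiuiiiiuii.

iiuiiuiiiiuiiuiiiiuiiiiuiiuiiiiuii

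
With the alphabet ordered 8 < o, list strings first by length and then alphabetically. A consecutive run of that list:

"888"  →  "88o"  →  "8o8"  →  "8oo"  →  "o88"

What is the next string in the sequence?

o8o

Find the rightmost character of o88 below o, bump it to the next letter, and reset everything to its right to 8.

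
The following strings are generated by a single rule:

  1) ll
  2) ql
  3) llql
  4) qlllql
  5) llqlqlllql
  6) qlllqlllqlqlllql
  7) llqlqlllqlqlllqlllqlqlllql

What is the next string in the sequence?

From term 3 onward, concatenate the second-to-last term with the last: ll·ql = llql, ql·llql = qlllql, …
The next term joins qlllqlllqlqlllql and llqlqlllqlqlllqlllqlqlllql.

qlllqlllqlqlllqlllqlqlllqlqlllqlllqlqlllql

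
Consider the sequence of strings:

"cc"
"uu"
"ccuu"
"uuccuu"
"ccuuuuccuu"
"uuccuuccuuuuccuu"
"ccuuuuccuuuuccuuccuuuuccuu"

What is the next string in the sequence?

uuccuuccuuuuccuuccuuuuccuuuuccuuccuuuuccuu

From term 3 onward, concatenate the second-to-last term with the last: cc·uu = ccuu, uu·ccuu = uuccuu, …
Continuing: uuccuuccuuuuccuu · ccuuuuccuuuuccuuccuuuuccuu gives term 8.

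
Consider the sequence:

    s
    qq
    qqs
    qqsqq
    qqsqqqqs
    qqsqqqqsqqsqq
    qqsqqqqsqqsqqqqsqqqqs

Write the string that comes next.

From term 3 onward, concatenate the last term with the second-to-last: qq·s = qqs, qqs·qq = qqsqq, …
The next term joins qqsqqqqsqqsqqqqsqqqqs and qqsqqqqsqqsqq.

qqsqqqqsqqsqqqqsqqqqsqqsqqqqsqqsqq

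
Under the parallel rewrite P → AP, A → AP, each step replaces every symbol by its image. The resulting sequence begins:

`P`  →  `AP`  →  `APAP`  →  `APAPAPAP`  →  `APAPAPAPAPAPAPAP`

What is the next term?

φ(APAPAPAPAPAPAPAP) expands symbol-by-symbol to AP AP AP AP AP AP AP AP AP AP AP AP AP AP AP AP; joining the 16 pieces gives the next term.

APAPAPAPAPAPAPAPAPAPAPAPAPAPAPAP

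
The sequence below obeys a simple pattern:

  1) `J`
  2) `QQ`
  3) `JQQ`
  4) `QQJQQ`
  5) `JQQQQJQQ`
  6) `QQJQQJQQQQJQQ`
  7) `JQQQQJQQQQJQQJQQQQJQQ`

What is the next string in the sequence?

QQJQQJQQQQJQQJQQQQJQQQQJQQJQQQQJQQ

This is a Fibonacci-style word recurrence s(k) = s(k−2)·s(k−1): e.g. J·QQ = JQQ.
The next term joins QQJQQJQQQQJQQ and JQQQQJQQQQJQQJQQQQJQQ.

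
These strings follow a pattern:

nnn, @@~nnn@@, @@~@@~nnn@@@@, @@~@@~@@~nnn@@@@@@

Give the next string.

Every step adds @@~ to the front and @@ to the end of the previous string.
Applying this once more to @@~@@~@@~nnn@@@@@@:

@@~@@~@@~@@~nnn@@@@@@@@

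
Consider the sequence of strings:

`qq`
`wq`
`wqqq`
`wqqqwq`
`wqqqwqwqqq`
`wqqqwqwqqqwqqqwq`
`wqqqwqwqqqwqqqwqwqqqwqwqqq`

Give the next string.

Each term (from the third on) is the previous term followed by the one before it: term 3 = wq·qq = wqqq.
So term 8 is wqqqwqwqqqwqqqwqwqqqwqwqqq·wqqqwqwqqqwqqqwq.

wqqqwqwqqqwqqqwqwqqqwqwqqqwqqqwqwqqqwqqqwq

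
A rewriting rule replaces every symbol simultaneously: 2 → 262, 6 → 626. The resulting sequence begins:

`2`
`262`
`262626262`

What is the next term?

262626262626262626262626262

Apply φ to 262626262 symbol by symbol: 2→262, 6→626, 2→262, 6→626, 2→262, 6→626, 2→262, 6→626, 2→262; joined: 262 626 262 626 262 626 262 626 262.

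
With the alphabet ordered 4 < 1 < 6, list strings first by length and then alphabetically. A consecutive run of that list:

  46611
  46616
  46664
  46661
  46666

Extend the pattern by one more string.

14444

Find the rightmost character of 46666 below 6, bump it to the next letter, and reset everything to its right to 4.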